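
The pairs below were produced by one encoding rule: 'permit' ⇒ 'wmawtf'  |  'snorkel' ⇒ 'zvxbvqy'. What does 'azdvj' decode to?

truly

In permit: p→w is +7, e→m is +8, r→a is +9, m→w is +10 — the shift increases by 1 each position. The shift increases by 1 at each position, starting from +7: 7, 8, 9, ….
Undoing it on azdvj: a−7=t, z−8=r, d−9=u, v−10=l, j−11=y.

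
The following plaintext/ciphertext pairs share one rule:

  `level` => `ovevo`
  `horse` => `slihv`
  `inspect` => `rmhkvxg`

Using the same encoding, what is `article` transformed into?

Each pair mirrors across the alphabet (l↔o, e↔v, v↔e): positions sum to 25. Each letter is replaced by its mirror in the alphabet: a↔z, b↔y, c↔x, and so on (the Atbash cipher).
Applying it to article: a↔z, r↔i, t↔g, i↔r, c↔x, l↔o, e↔v.

zigrxov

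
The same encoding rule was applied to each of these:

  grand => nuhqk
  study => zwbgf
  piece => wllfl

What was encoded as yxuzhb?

runway

Shifts by position in grand: pos 0: g→n (+7), pos 1: r→u (+3), pos 2: a→h (+7), pos 3: n→q (+3) — repeating every 2. It's a Vigenère-style cipher with numeric key [7,3]: position i shifts by key[i mod 2].
Reversing it on yxuzhb: y−7=r, x−3=u, u−7=n, z−3=w, h−7=a, b−3=y.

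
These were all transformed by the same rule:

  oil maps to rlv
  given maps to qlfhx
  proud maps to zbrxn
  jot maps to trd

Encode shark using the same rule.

crdbu

The shift depends on letter class: consonant l→v is +10, but vowel o→r is +3. Two shifts are in play — +3 for a/e/i/o/u, +10 for every other letter.
Applying it to shark: s(cons)+10=c, h(cons)+10=r, a(vowel)+3=d, r(cons)+10=b, k(cons)+10=u.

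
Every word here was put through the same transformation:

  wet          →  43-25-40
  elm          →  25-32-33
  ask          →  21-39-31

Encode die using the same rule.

w is letter #23 and maps to 43: an offset of 20. Each letter is replaced by its alphabet position (a=1..z=26) + 20.
On die: d=4→24, i=9→29, e=5→25.

24-29-25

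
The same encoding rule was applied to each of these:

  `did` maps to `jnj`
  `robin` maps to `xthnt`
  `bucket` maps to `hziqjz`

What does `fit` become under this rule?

lnz

Vowels shift forward by 5 and consonants shift forward by 6.
On fit: f(cons)+6=l, i(vowel)+5=n, t(cons)+6=z.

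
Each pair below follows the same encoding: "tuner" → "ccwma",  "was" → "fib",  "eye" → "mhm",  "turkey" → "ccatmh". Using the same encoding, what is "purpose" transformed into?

Two shifts are in play — +8 for a/e/i/o/u, +9 for every other letter.
On purpose: p(cons)+9=y, u(vowel)+8=c, r(cons)+9=a, p(cons)+9=y, o(vowel)+8=w, s(cons)+9=b, e(vowel)+8=m.

ycaywbm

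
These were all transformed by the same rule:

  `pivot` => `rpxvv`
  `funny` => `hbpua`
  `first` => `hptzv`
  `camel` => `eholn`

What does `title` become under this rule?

Shifts by position in pivot: pos 0: p→r (+2), pos 1: i→p (+7), pos 2: v→x (+2), pos 3: o→v (+7) — repeating every 2. A repeating key of period 2 is used — shifts +2, +7 over and over.
Applying it to title: t+2=v, i+7=p, t+2=v, l+7=s, e+2=g.

vpvsg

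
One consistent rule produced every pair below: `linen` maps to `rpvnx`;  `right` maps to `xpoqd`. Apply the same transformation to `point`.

Letter i (0-indexed) is shifted by i+6, so successive shifts are 6, 7, 8, ….
For point: p+6=v, o+7=v, i+8=q, n+9=w, t+10=d.

vvqwd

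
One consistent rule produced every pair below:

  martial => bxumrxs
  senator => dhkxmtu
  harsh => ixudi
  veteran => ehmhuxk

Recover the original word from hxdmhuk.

m(12)→b(1) and a(0)→x(23) fit y≡9x+23 (mod 26); the inverse of 9 mod 26 is 3. Treating letters as 0–25, the rule is x ↦ 9x + 23 (mod 26).
Undoing it on hxdmhuk: h(7)→3·(7−23)≡4=e; x(23)→3·(23−23)≡0=a; d(3)→3·(3−23)≡18=s; m(12)→3·(12−23)≡19=t; h(7)→3·(7−23)≡4=e; u(20)→3·(20−23)≡17=r; k(10)→3·(10−23)≡13=n (all mod 26).

eastern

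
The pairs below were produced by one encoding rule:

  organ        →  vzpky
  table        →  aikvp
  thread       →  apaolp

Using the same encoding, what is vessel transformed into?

In organ: o→v is +7, r→z is +8, g→p is +9, a→k is +10 — the shift increases by 1 each position. Each letter shifts forward by (position + 7), i.e. 7, 8, 9, … — the shift grows by one for each successive letter.
For vessel: v+7=c, e+8=m, s+9=b, s+10=c, e+11=p, l+12=x.

cmbcpx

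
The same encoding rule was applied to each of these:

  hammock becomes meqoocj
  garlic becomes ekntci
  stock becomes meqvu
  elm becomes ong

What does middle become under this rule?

The output letters match the input read backwards, each shifted +2: hammock reversed is kcommah. The word is reversed, then every letter is shifted forward by 2.
On middle: reverse → elddim; then shift: e+2=g, l+2=n, d+2=f, d+2=f, i+2=k, m+2=o.

gnffko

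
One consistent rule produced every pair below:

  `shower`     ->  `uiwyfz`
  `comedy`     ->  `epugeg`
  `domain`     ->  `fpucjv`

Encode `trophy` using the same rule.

vswrig

Shifts by position in shower: pos 0: s→u (+2), pos 1: h→i (+1), pos 2: o→w (+8), pos 3: w→y (+2), pos 4: e→f (+1), pos 5: r→z (+8) — repeating every 3. A repeating key of period 3 is used — shifts +2, +1, +8 over and over.
Applying it to trophy: t+2=v, r+1=s, o+8=w, p+2=r, h+1=i, y+8=g.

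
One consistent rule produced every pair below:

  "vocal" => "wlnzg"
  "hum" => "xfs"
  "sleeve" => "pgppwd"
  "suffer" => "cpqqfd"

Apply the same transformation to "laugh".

Read the word backwards and shift each letter +11.
For laugh: reverse → hgual; then shift: h+11=s, g+11=r, u+11=f, a+11=l, l+11=w.

srflw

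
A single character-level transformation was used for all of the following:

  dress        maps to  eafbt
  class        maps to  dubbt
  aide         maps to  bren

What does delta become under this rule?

Shifts by position in dress: pos 0: d→e (+1), pos 1: r→a (+9), pos 2: e→f (+1), pos 3: s→b (+9) — repeating every 2. The shifts repeat in a cycle of length 2: positions 0,1,… shift by +1, +9, then the pattern repeats.
On delta: d+1=e, e+9=n, l+1=m, t+9=c, a+1=b.

enmcb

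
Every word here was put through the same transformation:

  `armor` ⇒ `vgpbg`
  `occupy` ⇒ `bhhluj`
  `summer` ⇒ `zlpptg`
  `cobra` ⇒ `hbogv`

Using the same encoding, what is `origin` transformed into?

a(0)→v(21) and r(17)→g(6) fit y≡19x+21 (mod 26); the inverse of 19 mod 26 is 11. Each letter's alphabet position (a=0..z=25) is mapped through 19·x+21 mod 26 — an affine cipher.
On origin: o(14)→19·14+21≡1=b; r(17)→19·17+21≡6=g; i(8)→19·8+21≡17=r; g(6)→19·6+21≡5=f; i(8)→19·8+21≡17=r; n(13)→19·13+21≡8=i (all mod 26).

bgrfri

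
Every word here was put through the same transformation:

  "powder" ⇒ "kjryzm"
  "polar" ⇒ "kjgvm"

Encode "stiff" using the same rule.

Compare letters: p→k is +21, o→j is +21, w→r is +21 — a constant shift. This is a Caesar cipher with shift 21.
For stiff: s+21=n, t+21=o, i+21=d, f+21=a, f+21=a.

nodaa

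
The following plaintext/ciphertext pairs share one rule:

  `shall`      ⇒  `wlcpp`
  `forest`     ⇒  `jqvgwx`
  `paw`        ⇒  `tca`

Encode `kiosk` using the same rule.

okqwo

The shift depends on letter class: consonant s→w is +4, but vowel a→c is +2. The rule splits by letter class: vowels +2, consonants +4.
On kiosk: k(cons)+4=o, i(vowel)+2=k, o(vowel)+2=q, s(cons)+4=w, k(cons)+4=o.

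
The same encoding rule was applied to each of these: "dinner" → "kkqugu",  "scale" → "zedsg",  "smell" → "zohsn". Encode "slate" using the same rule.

It's a Vigenère-style cipher with numeric key [7,2,3]: position i shifts by key[i mod 3].
For slate: s+7=z, l+2=n, a+3=d, t+7=a, e+2=g.

zndag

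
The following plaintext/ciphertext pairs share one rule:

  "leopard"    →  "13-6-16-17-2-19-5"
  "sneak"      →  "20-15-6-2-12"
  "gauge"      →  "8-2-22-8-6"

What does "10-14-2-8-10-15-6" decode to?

Letters become their 1-based position plus 1 (so a→2, b→3, …).
Decoding 10-14-2-8-10-15-6: 10→(10−1)÷1=9=i, 14→(14−1)÷1=13=m, 2→(2−1)÷1=1=a, 8→(8−1)÷1=7=g, 10→(10−1)÷1=9=i, 15→(15−1)÷1=14=n, 6→(6−1)÷1=5=e.

imagine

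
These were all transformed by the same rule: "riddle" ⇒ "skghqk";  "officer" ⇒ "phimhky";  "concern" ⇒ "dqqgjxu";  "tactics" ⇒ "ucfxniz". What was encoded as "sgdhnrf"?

readily

Letter i (0-indexed) is shifted by i+1, so successive shifts are 1, 2, 3, ….
Reversing it on sgdhnrf: s−1=r, g−2=e, d−3=a, h−4=d, n−5=i, r−6=l, f−7=y.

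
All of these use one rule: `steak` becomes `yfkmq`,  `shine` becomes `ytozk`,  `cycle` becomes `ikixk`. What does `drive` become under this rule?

jdohk

Shifts by position in steak: pos 0: s→y (+6), pos 1: t→f (+12), pos 2: e→k (+6), pos 3: a→m (+12) — repeating every 2. It's a Vigenère-style cipher with numeric key [6,12]: position i shifts by key[i mod 2].
For drive: d+6=j, r+12=d, i+6=o, v+12=h, e+6=k.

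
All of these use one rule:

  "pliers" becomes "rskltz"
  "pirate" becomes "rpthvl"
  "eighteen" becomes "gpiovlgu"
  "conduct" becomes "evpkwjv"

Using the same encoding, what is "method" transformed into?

Shifts by position in pliers: pos 0: p→r (+2), pos 1: l→s (+7), pos 2: i→k (+2), pos 3: e→l (+7) — repeating every 2. The shifts repeat in a cycle of length 2: positions 0,1,… shift by +2, +7, then the pattern repeats.
On method: m+2=o, e+7=l, t+2=v, h+7=o, o+2=q, d+7=k.

olvoqk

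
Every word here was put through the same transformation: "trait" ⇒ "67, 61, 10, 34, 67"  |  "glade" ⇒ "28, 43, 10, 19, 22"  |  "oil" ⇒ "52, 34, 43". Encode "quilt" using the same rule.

58, 70, 34, 43, 67

t(#20)→67 and r(#18)→61: differences scale by 3, so n = 3·pos + 7. The formula is n = 3×(alphabet index, a=1) + 7.
On quilt: q=17→58, u=21→70, i=9→34, l=12→43, t=20→67.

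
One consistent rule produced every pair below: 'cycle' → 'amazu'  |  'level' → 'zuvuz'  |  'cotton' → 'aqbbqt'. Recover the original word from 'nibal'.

pitch

c(2)→a(0) and y(24)→m(12) fit y≡23x+6 (mod 26); the inverse of 23 mod 26 is 17. Each letter's alphabet position (a=0..z=25) is mapped through 23·x+6 mod 26 — an affine cipher.
Undoing it on nibal: n(13)→17·(13−6)≡15=p; i(8)→17·(8−6)≡8=i; b(1)→17·(1−6)≡19=t; a(0)→17·(0−6)≡2=c; l(11)→17·(11−6)≡7=h (all mod 26).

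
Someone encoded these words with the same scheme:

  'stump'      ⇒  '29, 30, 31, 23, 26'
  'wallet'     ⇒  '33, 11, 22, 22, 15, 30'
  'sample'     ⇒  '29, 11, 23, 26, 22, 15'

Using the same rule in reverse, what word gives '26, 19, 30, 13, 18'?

s is letter #19 and maps to 29: an offset of 10. Each letter is replaced by its alphabet position (a=1..z=26) + 10.
Decoding 26, 19, 30, 13, 18: 26→(26−10)÷1=16=p, 19→(19−10)÷1=9=i, 30→(30−10)÷1=20=t, 13→(13−10)÷1=3=c, 18→(18−10)÷1=8=h.

pitch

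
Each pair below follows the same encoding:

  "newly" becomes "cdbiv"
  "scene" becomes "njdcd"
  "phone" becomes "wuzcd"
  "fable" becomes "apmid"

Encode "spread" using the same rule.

n(13)→c(2) and e(4)→d(3) fit y≡23x+15 (mod 26); the inverse of 23 mod 26 is 17. Each letter's alphabet position (a=0..z=25) is mapped through 23·x+15 mod 26 — an affine cipher.
For spread: s(18)→23·18+15≡13=n; p(15)→23·15+15≡22=w; r(17)→23·17+15≡16=q; e(4)→23·4+15≡3=d; a(0)→23·0+15≡15=p; d(3)→23·3+15≡6=g (all mod 26).

nwqdpg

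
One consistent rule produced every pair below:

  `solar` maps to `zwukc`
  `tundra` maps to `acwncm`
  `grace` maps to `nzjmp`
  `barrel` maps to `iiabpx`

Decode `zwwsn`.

sonic

In solar: s→z is +7, o→w is +8, l→u is +9, a→k is +10 — the shift increases by 1 each position. Letter i (0-indexed) is shifted by i+7, so successive shifts are 7, 8, 9, ….
Decoding zwwsn: z−7=s, w−8=o, w−9=n, s−10=i, n−11=c.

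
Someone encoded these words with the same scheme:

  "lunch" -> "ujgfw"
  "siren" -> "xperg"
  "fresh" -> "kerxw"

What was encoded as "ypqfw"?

ditch

l(11)→u(20) and u(20)→j(9) fit y≡19x+19 (mod 26); the inverse of 19 mod 26 is 11. This is an affine cipher: with a=0,…,z=25, each position x becomes (19x+19) mod 26.
Reversing it on ypqfw: y(24)→11·(24−19)≡3=d; p(15)→11·(15−19)≡8=i; q(16)→11·(16−19)≡19=t; f(5)→11·(5−19)≡2=c; w(22)→11·(22−19)≡7=h (all mod 26).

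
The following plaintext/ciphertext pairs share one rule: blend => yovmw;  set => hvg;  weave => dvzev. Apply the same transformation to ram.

izn

Each pair mirrors across the alphabet (b↔y, l↔o, e↔v): positions sum to 25. Each letter is replaced by its mirror in the alphabet: a↔z, b↔y, c↔x, and so on (the Atbash cipher).
Applying it to ram: r↔i, a↔z, m↔n.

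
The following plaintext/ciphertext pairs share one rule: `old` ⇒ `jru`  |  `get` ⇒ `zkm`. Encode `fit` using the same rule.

The output letters match the input read backwards, each shifted +6: old reversed is dlo. Two steps: reverse the string, then apply a Caesar shift of +6.
Applying it to fit: reverse → tif; then shift: t+6=z, i+6=o, f+6=l.

zol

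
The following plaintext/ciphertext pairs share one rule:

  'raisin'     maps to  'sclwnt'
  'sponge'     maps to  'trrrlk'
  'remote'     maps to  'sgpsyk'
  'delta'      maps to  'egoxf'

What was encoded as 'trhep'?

The shift increases by 1 at each position, starting from +1: 1, 2, 3, ….
Reversing it on trhep: t−1=s, r−2=p, h−3=e, e−4=a, p−5=k.

speak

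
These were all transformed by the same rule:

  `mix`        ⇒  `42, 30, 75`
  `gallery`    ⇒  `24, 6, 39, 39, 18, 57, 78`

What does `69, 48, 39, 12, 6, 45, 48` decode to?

volcano

m(#13)→42 and i(#9)→30: differences scale by 3, so n = 3·pos + 3. The formula is n = 3×(alphabet index, a=1) + 3.
Reversing it on 69, 48, 39, 12, 6, 45, 48: 69→(69−3)÷3=22=v, 48→(48−3)÷3=15=o, 39→(39−3)÷3=12=l, 12→(12−3)÷3=3=c, 6→(6−3)÷3=1=a, 45→(45−3)÷3=14=n, 48→(48−3)÷3=15=o.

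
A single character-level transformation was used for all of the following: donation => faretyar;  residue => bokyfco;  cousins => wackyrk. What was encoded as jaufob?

d(3)→f(5) and o(14)→a(0) fit y≡9x+4 (mod 26); the inverse of 9 mod 26 is 3. Each letter's alphabet position (a=0..z=25) is mapped through 9·x+4 mod 26 — an affine cipher.
Reversing it on jaufob: j(9)→3·(9−4)≡15=p; a(0)→3·(0−4)≡14=o; u(20)→3·(20−4)≡22=w; f(5)→3·(5−4)≡3=d; o(14)→3·(14−4)≡4=e; b(1)→3·(1−4)≡17=r (all mod 26).

powder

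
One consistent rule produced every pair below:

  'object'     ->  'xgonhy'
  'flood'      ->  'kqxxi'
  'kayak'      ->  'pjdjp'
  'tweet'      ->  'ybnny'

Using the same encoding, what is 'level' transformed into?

qnanq

The shift depends on letter class: consonant b→g is +5, but vowel o→x is +9. The rule splits by letter class: vowels +9, consonants +5.
For level: l(cons)+5=q, e(vowel)+9=n, v(cons)+5=a, e(vowel)+9=n, l(cons)+5=q.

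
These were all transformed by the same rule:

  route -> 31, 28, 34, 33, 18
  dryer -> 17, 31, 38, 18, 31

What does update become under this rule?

r is letter #18 and maps to 31: an offset of 13. The number is (letter's place in the alphabet, a=1) + 13.
Applying it to update: u=21→34, p=16→29, d=4→17, a=1→14, t=20→33, e=5→18.

34, 29, 17, 14, 33, 18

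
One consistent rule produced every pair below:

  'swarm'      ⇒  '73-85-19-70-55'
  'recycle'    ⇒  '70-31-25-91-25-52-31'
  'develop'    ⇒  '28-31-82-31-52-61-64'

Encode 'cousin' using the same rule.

s(#19)→73 and w(#23)→85: differences scale by 3, so n = 3·pos + 16. Each letter becomes 3×(its alphabet position, a=1..z=26) + 16.
For cousin: c=3→25, o=15→61, u=21→79, s=19→73, i=9→43, n=14→58.

25-61-79-73-43-58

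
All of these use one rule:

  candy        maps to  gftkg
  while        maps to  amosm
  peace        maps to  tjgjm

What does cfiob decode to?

yacht

In candy: c→g is +4, a→f is +5, n→t is +6, d→k is +7 — the shift increases by 1 each position. Letter i (0-indexed) is shifted by i+4, so successive shifts are 4, 5, 6, ….
Decoding cfiob: c−4=y, f−5=a, i−6=c, o−7=h, b−8=t.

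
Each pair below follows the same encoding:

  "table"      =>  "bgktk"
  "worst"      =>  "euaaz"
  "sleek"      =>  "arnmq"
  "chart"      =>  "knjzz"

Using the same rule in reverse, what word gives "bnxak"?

those

Shifts by position in table: pos 0: t→b (+8), pos 1: a→g (+6), pos 2: b→k (+9), pos 3: l→t (+8), pos 4: e→k (+6) — repeating every 3. It's a Vigenère-style cipher with numeric key [8,6,9]: position i shifts by key[i mod 3].
Reversing it on bnxak: b−8=t, n−6=h, x−9=o, a−8=s, k−6=e.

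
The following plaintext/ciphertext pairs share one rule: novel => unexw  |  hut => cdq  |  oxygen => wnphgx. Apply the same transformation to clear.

ajnul

The output letters match the input read backwards, each shifted +9: novel reversed is levon. The word is reversed, then every letter is shifted forward by 9.
Applying it to clear: reverse → raelc; then shift: r+9=a, a+9=j, e+9=n, l+9=u, c+9=l.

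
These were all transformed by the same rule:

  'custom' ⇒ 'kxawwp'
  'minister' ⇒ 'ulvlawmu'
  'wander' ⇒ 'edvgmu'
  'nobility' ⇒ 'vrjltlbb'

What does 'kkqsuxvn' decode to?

chipmunk

The shifts repeat in a cycle of length 2: positions 0,1,… shift by +8, +3, then the pattern repeats.
Undoing it on kkqsuxvn: k−8=c, k−3=h, q−8=i, s−3=p, u−8=m, x−3=u, v−8=n, n−3=k.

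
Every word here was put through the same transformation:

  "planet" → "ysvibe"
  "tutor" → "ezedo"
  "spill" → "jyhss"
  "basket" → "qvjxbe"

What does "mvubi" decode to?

This is an affine cipher: with a=0,…,z=25, each position x becomes (21x+21) mod 26.
Decoding mvubi: m(12)→5·(12−21)≡7=h; v(21)→5·(21−21)≡0=a; u(20)→5·(20−21)≡21=v; b(1)→5·(1−21)≡4=e; i(8)→5·(8−21)≡13=n (all mod 26).

haven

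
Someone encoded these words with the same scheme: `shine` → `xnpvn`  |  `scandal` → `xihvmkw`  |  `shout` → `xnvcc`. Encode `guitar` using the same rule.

In shine: s→x is +5, h→n is +6, i→p is +7, n→v is +8 — the shift increases by 1 each position. Letter i (0-indexed) is shifted by i+5, so successive shifts are 5, 6, 7, ….
On guitar: g+5=l, u+6=a, i+7=p, t+8=b, a+9=j, r+10=b.

lapbjb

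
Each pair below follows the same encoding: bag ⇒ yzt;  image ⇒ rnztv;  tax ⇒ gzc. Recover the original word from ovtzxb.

Letters are reflected about the middle of the alphabet (position → 25−position): Atbash.
Decoding ovtzxb: o↔l, v↔e, t↔g, z↔a, x↔c, b↔y.

legacy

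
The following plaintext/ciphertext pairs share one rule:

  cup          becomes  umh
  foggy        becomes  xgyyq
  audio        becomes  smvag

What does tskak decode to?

Compare letters: c→u is +18, u→m is +18, p→h is +18 — a constant shift. This is a Caesar cipher with shift 18.
Undoing it on tskak: t−18=b, s−18=a, k−18=s, a−18=i, k−18=s.

basis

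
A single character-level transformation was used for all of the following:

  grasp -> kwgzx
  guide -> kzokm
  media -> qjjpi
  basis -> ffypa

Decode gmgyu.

charm

In grasp: g→k is +4, r→w is +5, a→g is +6, s→z is +7 — the shift increases by 1 each position. Each letter shifts forward by (position + 4), i.e. 4, 5, 6, … — the shift grows by one for each successive letter.
Undoing it on gmgyu: g−4=c, m−5=h, g−6=a, y−7=r, u−8=m.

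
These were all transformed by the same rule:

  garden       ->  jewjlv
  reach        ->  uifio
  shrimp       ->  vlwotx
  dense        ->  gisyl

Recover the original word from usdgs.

royal

In garden: g→j is +3, a→e is +4, r→w is +5, d→j is +6 — the shift increases by 1 each position. The shift increases by 1 at each position, starting from +3: 3, 4, 5, ….
Reversing it on usdgs: u−3=r, s−4=o, d−5=y, g−6=a, s−7=l.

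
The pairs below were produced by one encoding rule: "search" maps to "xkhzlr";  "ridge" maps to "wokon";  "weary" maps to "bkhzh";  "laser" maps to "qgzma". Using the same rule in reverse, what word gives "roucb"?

minus

In search: s→x is +5, e→k is +6, a→h is +7, r→z is +8 — the shift increases by 1 each position. Letter i (0-indexed) is shifted by i+5, so successive shifts are 5, 6, 7, ….
Decoding roucb: r−5=m, o−6=i, u−7=n, c−8=u, b−9=s.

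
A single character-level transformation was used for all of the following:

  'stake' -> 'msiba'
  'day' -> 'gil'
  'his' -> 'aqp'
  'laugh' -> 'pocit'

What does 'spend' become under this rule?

lvmxa

The output letters match the input read backwards, each shifted +8: stake reversed is ekats. The word is reversed, then every letter is shifted forward by 8.
For spend: reverse → dneps; then shift: d+8=l, n+8=v, e+8=m, p+8=x, s+8=a.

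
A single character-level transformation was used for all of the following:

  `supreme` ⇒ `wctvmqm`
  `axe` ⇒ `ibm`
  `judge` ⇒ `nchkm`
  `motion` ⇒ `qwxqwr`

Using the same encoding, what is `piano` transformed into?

tqirw

The shift depends on letter class: consonant s→w is +4, but vowel u→c is +8. The rule splits by letter class: vowels +8, consonants +4.
For piano: p(cons)+4=t, i(vowel)+8=q, a(vowel)+8=i, n(cons)+4=r, o(vowel)+8=w.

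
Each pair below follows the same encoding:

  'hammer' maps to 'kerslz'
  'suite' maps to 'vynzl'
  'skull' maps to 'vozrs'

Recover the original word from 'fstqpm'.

In hammer: h→k is +3, a→e is +4, m→r is +5, m→s is +6 — the shift increases by 1 each position. Letter i (0-indexed) is shifted by i+3, so successive shifts are 3, 4, 5, ….
Decoding fstqpm: f−3=c, s−4=o, t−5=o, q−6=k, p−7=i, m−8=e.

cookie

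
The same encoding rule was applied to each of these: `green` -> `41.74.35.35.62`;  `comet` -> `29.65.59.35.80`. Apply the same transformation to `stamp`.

g(#7)→41 and r(#18)→74: differences scale by 3, so n = 3·pos + 20. The formula is n = 3×(alphabet index, a=1) + 20.
On stamp: s=19→77, t=20→80, a=1→23, m=13→59, p=16→68.

77.80.23.59.68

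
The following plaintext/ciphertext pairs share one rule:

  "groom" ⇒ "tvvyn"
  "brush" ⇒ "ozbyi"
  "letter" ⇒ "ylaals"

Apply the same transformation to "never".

The output letters match the input read backwards, each shifted +7: groom reversed is moorg. Two steps: reverse the string, then apply a Caesar shift of +7.
On never: reverse → reven; then shift: r+7=y, e+7=l, v+7=c, e+7=l, n+7=u.

ylclu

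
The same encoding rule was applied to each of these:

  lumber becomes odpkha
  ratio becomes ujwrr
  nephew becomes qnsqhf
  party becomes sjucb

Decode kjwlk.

Shifts by position in lumber: pos 0: l→o (+3), pos 1: u→d (+9), pos 2: m→p (+3), pos 3: b→k (+9) — repeating every 2. A repeating key of period 2 is used — shifts +3, +9 over and over.
Decoding kjwlk: k−3=h, j−9=a, w−3=t, l−9=c, k−3=h.

hatch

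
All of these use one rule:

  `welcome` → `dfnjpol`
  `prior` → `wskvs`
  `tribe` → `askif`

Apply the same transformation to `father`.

mbvoft

A repeating key of period 3 is used — shifts +7, +1, +2 over and over.
On father: f+7=m, a+1=b, t+2=v, h+7=o, e+1=f, r+2=t.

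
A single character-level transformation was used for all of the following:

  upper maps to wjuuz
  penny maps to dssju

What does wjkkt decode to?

The output letters match the input read backwards, each shifted +5: upper reversed is reppu. Read the word backwards and shift each letter +5.
Undoing it on wjkkt: shift back: w−5=r, j−5=e, k−5=f, k−5=f, t−5=o → reffo; then reverse → offer.

offer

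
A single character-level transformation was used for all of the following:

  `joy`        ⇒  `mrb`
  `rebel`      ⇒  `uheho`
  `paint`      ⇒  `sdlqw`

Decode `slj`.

pig

Compare letters: j→m is +3, o→r is +3, y→b is +3 — a constant shift. This is a Caesar cipher with shift 3.
Undoing it on slj: s−3=p, l−3=i, j−3=g.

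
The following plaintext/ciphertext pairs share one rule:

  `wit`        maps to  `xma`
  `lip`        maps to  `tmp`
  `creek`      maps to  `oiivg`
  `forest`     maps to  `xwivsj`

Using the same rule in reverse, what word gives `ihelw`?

The output letters match the input read backwards, each shifted +4: wit reversed is tiw. The word is reversed, then every letter is shifted forward by 4.
Decoding ihelw: shift back: i−4=e, h−4=d, e−4=a, l−4=h, w−4=s → edahs; then reverse → shade.

shade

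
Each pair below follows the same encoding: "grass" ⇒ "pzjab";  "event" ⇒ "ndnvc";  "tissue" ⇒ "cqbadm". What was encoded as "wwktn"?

It's a Vigenère-style cipher with numeric key [9,8]: position i shifts by key[i mod 2].
Decoding wwktn: w−9=n, w−8=o, k−9=b, t−8=l, n−9=e.

noble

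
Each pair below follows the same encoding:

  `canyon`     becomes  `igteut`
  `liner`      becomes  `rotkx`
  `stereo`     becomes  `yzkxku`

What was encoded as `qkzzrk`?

kettle

Compare letters: c→i is +6, a→g is +6, n→t is +6 — a constant shift. Each letter is shifted forward by 6 in the alphabet (a Caesar shift of +6).
Decoding qkzzrk: q−6=k, k−6=e, z−6=t, z−6=t, r−6=l, k−6=e.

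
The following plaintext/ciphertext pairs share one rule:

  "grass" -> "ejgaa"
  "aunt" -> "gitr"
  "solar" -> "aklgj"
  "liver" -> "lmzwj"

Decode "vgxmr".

habit

g(6)→e(4) and r(17)→j(9) fit y≡17x+6 (mod 26); the inverse of 17 mod 26 is 23. This is an affine cipher: with a=0,…,z=25, each position x becomes (17x+6) mod 26.
Reversing it on vgxmr: v(21)→23·(21−6)≡7=h; g(6)→23·(6−6)≡0=a; x(23)→23·(23−6)≡1=b; m(12)→23·(12−6)≡8=i; r(17)→23·(17−6)≡19=t (all mod 26).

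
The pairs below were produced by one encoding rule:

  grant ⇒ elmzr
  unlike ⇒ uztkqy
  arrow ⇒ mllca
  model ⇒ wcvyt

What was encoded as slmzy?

crane

Treating letters as 0–25, the rule is x ↦ 3x + 12 (mod 26).
Decoding slmzy: s(18)→9·(18−12)≡2=c; l(11)→9·(11−12)≡17=r; m(12)→9·(12−12)≡0=a; z(25)→9·(25−12)≡13=n; y(24)→9·(24−12)≡4=e (all mod 26).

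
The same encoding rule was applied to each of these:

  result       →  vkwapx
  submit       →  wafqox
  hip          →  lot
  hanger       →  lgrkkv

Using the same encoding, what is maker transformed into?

qgokv

The shift depends on letter class: consonant r→v is +4, but vowel e→k is +6. Vowels shift forward by 6 and consonants shift forward by 4.
Applying it to maker: m(cons)+4=q, a(vowel)+6=g, k(cons)+4=o, e(vowel)+6=k, r(cons)+4=v.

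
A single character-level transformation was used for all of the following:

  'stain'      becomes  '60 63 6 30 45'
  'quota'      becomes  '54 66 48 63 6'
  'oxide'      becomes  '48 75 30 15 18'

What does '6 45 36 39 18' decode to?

s(#19)→60 and t(#20)→63: differences scale by 3, so n = 3·pos + 3. With a=1..z=26, the number is 3·pos + 3.
Undoing it on 6 45 36 39 18: 6→(6−3)÷3=1=a, 45→(45−3)÷3=14=n, 36→(36−3)÷3=11=k, 39→(39−3)÷3=12=l, 18→(18−3)÷3=5=e.

ankle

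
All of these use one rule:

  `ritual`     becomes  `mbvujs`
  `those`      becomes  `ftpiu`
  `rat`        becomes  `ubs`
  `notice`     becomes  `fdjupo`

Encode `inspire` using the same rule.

The output letters match the input read backwards, each shifted +1: ritual reversed is lautir. The word is reversed, then every letter is shifted forward by 1.
Applying it to inspire: reverse → eripsni; then shift: e+1=f, r+1=s, i+1=j, p+1=q, s+1=t, n+1=o, i+1=j.

fsjqtoj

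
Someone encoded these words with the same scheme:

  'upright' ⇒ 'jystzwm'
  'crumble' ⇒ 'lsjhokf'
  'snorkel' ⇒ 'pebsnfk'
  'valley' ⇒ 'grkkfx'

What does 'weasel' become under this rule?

dfrpfk

u(20)→j(9) and p(15)→y(24) fit y≡23x+17 (mod 26); the inverse of 23 mod 26 is 17. This is an affine cipher: with a=0,…,z=25, each position x becomes (23x+17) mod 26.
Applying it to weasel: w(22)→23·22+17≡3=d; e(4)→23·4+17≡5=f; a(0)→23·0+17≡17=r; s(18)→23·18+17≡15=p; e(4)→23·4+17≡5=f; l(11)→23·11+17≡10=k (all mod 26).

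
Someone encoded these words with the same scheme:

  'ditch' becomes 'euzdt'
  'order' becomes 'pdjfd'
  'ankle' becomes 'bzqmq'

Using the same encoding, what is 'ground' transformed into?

hduvzj

Shifts by position in ditch: pos 0: d→e (+1), pos 1: i→u (+12), pos 2: t→z (+6), pos 3: c→d (+1), pos 4: h→t (+12) — repeating every 3. A repeating key of period 3 is used — shifts +1, +12, +6 over and over.
Applying it to ground: g+1=h, r+12=d, o+6=u, u+1=v, n+12=z, d+6=j.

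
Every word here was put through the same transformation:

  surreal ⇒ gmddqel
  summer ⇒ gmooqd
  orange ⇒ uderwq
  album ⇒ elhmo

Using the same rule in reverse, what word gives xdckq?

s(18)→g(6) and u(20)→m(12) fit y≡3x+4 (mod 26); the inverse of 3 mod 26 is 9. Each letter's alphabet position (a=0..z=25) is mapped through 3·x+4 mod 26 — an affine cipher.
Undoing it on xdckq: x(23)→9·(23−4)≡15=p; d(3)→9·(3−4)≡17=r; c(2)→9·(2−4)≡8=i; k(10)→9·(10−4)≡2=c; q(16)→9·(16−4)≡4=e (all mod 26).

price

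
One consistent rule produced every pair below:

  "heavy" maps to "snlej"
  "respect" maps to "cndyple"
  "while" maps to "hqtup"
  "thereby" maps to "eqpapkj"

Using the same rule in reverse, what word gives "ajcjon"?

parade

Shifts by position in heavy: pos 0: h→s (+11), pos 1: e→n (+9), pos 2: a→l (+11), pos 3: v→e (+9) — repeating every 2. A repeating key of period 2 is used — shifts +11, +9 over and over.
Decoding ajcjon: a−11=p, j−9=a, c−11=r, j−9=a, o−11=d, n−9=e.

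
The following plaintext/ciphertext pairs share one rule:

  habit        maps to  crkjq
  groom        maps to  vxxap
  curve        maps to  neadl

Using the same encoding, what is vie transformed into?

nre

The output letters match the input read backwards, each shifted +9: habit reversed is tibah. The word is reversed, then every letter is shifted forward by 9.
On vie: reverse → eiv; then shift: e+9=n, i+9=r, v+9=e.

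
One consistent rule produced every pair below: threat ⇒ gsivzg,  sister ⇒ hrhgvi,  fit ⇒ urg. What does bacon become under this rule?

yzxlm

Each pair mirrors across the alphabet (t↔g, h↔s, r↔i): positions sum to 25. Letters are reflected about the middle of the alphabet (position → 25−position): Atbash.
On bacon: b↔y, a↔z, c↔x, o↔l, n↔m.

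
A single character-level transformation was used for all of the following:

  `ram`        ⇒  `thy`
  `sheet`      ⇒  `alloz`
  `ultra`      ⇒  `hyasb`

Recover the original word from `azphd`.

The output letters match the input read backwards, each shifted +7: ram reversed is mar. Two steps: reverse the string, then apply a Caesar shift of +7.
Undoing it on azphd: shift back: a−7=t, z−7=s, p−7=i, h−7=a, d−7=w → tsiaw; then reverse → waist.

waist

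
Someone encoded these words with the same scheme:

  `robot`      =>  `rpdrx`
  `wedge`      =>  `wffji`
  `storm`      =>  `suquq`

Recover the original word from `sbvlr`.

satin

Each letter shifts forward by its position index (0, 1, 2, …) — the shift grows by one for each successive letter.
Undoing it on sbvlr: s−0=s, b−1=a, v−2=t, l−3=i, r−4=n.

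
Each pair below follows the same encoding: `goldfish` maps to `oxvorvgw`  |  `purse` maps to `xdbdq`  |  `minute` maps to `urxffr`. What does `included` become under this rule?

qwmwgqss

In goldfish: g→o is +8, o→x is +9, l→v is +10, d→o is +11 — the shift increases by 1 each position. Each letter shifts forward by (position + 8), i.e. 8, 9, 10, … — the shift grows by one for each successive letter.
On included: i+8=q, n+9=w, c+10=m, l+11=w, u+12=g, d+13=q, e+14=s, d+15=s.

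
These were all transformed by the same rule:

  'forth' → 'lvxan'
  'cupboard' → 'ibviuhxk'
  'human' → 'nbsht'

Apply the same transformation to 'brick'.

Shifts by position in forth: pos 0: f→l (+6), pos 1: o→v (+7), pos 2: r→x (+6), pos 3: t→a (+7) — repeating every 2. It's a Vigenère-style cipher with numeric key [6,7]: position i shifts by key[i mod 2].
On brick: b+6=h, r+7=y, i+6=o, c+7=j, k+6=q.

hyojq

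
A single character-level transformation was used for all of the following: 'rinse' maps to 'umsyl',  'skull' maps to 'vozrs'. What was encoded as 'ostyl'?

Letter i (0-indexed) is shifted by i+3, so successive shifts are 3, 4, 5, ….
Reversing it on ostyl: o−3=l, s−4=o, t−5=o, y−6=s, l−7=e.

loose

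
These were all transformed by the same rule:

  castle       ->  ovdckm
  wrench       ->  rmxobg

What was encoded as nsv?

The output letters match the input read backwards, each shifted +10: castle reversed is eltsac. Two steps: reverse the string, then apply a Caesar shift of +10.
Decoding nsv: shift back: n−10=d, s−10=i, v−10=l → dil; then reverse → lid.

lid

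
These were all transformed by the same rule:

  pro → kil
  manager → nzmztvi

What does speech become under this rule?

hkvvxs

Each pair mirrors across the alphabet (p↔k, r↔i, o↔l): positions sum to 25. Letters are reflected about the middle of the alphabet (position → 25−position): Atbash.
Applying it to speech: s↔h, p↔k, e↔v, e↔v, c↔x, h↔s.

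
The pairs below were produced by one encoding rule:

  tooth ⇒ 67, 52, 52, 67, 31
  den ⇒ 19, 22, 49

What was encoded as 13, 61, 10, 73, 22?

t(#20)→67 and o(#15)→52: differences scale by 3, so n = 3·pos + 7. Each letter becomes 3×(its alphabet position, a=1..z=26) + 7.
Decoding 13, 61, 10, 73, 22: 13→(13−7)÷3=2=b, 61→(61−7)÷3=18=r, 10→(10−7)÷3=1=a, 73→(73−7)÷3=22=v, 22→(22−7)÷3=5=e.

brave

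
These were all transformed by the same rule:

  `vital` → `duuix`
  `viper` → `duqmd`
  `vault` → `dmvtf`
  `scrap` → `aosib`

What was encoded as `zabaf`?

It's a Vigenère-style cipher with numeric key [8,12,1]: position i shifts by key[i mod 3].
Reversing it on zabaf: z−8=r, a−12=o, b−1=a, a−8=s, f−12=t.

roast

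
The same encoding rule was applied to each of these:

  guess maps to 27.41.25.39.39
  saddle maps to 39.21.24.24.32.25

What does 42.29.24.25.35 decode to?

video

Each letter is replaced by its alphabet position (a=1..z=26) + 20.
Undoing it on 42.29.24.25.35: 42→(42−20)÷1=22=v, 29→(29−20)÷1=9=i, 24→(24−20)÷1=4=d, 25→(25−20)÷1=5=e, 35→(35−20)÷1=15=o.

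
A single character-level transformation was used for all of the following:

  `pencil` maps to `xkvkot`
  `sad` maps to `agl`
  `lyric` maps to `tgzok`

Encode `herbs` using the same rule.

The shift depends on letter class: consonant p→x is +8, but vowel e→k is +6. Two shifts are in play — +6 for a/e/i/o/u, +8 for every other letter.
For herbs: h(cons)+8=p, e(vowel)+6=k, r(cons)+8=z, b(cons)+8=j, s(cons)+8=a.

pkzja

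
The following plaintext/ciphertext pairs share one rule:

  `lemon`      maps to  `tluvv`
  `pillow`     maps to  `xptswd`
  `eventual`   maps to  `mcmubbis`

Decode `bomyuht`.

Shifts by position in lemon: pos 0: l→t (+8), pos 1: e→l (+7), pos 2: m→u (+8), pos 3: o→v (+7) — repeating every 2. A repeating key of period 2 is used — shifts +8, +7 over and over.
Reversing it on bomyuht: b−8=t, o−7=h, m−8=e, y−7=r, u−8=m, h−7=a, t−8=l.

thermal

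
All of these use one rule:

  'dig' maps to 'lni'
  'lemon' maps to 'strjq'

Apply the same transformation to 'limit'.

ynrnq

The output letters match the input read backwards, each shifted +5: dig reversed is gid. Two steps: reverse the string, then apply a Caesar shift of +5.
For limit: reverse → timil; then shift: t+5=y, i+5=n, m+5=r, i+5=n, l+5=q.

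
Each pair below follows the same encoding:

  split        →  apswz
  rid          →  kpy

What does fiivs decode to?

lobby

The output letters match the input read backwards, each shifted +7: split reversed is tilps. Two steps: reverse the string, then apply a Caesar shift of +7.
Undoing it on fiivs: shift back: f−7=y, i−7=b, i−7=b, v−7=o, s−7=l → ybbol; then reverse → lobby.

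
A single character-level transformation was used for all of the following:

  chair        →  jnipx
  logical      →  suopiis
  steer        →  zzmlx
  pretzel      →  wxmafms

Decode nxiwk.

Shifts by position in chair: pos 0: c→j (+7), pos 1: h→n (+6), pos 2: a→i (+8), pos 3: i→p (+7), pos 4: r→x (+6) — repeating every 3. The shifts repeat in a cycle of length 3: positions 0,1,… shift by +7, +6, +8, then the pattern repeats.
Reversing it on nxiwk: n−7=g, x−6=r, i−8=a, w−7=p, k−6=e.

grape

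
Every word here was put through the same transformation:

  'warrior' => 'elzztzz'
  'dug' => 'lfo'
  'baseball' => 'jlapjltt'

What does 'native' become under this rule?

The shift depends on letter class: consonant w→e is +8, but vowel a→l is +11. The rule splits by letter class: vowels +11, consonants +8.
On native: n(cons)+8=v, a(vowel)+11=l, t(cons)+8=b, i(vowel)+11=t, v(cons)+8=d, e(vowel)+11=p.

vlbtdp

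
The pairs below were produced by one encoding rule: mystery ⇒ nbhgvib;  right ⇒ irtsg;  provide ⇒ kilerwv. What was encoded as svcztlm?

hexagon

Letters are reflected about the middle of the alphabet (position → 25−position): Atbash.
Undoing it on svcztlm: s↔h, v↔e, c↔x, z↔a, t↔g, l↔o, m↔n.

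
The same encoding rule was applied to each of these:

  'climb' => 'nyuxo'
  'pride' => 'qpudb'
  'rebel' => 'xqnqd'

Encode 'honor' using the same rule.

The output letters match the input read backwards, each shifted +12: climb reversed is bmilc. Two steps: reverse the string, then apply a Caesar shift of +12.
For honor: reverse → ronoh; then shift: r+12=d, o+12=a, n+12=z, o+12=a, h+12=t.

dazat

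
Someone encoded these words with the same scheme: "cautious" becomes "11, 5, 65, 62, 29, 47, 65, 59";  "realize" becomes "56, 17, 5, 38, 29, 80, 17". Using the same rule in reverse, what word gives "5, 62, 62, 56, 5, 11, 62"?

c(#3)→11 and a(#1)→5: differences scale by 3, so n = 3·pos + 2. Each letter becomes 3×(its alphabet position, a=1..z=26) + 2.
Decoding 5, 62, 62, 56, 5, 11, 62: 5→(5−2)÷3=1=a, 62→(62−2)÷3=20=t, 62→(62−2)÷3=20=t, 56→(56−2)÷3=18=r, 5→(5−2)÷3=1=a, 11→(11−2)÷3=3=c, 62→(62−2)÷3=20=t.

attract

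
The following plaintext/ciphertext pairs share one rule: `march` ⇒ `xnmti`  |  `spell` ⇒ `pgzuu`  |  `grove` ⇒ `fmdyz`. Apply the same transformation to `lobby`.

Each letter's alphabet position (a=0..z=25) is mapped through 3·x+13 mod 26 — an affine cipher.
Applying it to lobby: l(11)→3·11+13≡20=u; o(14)→3·14+13≡3=d; b(1)→3·1+13≡16=q; b(1)→3·1+13≡16=q; y(24)→3·24+13≡7=h (all mod 26).

udqqh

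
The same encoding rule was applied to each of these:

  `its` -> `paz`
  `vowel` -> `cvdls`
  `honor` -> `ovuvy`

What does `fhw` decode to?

yap

Compare letters: i→p is +7, t→a is +7, s→z is +7 — a constant shift. Each letter is shifted forward by 7 in the alphabet (a Caesar shift of +7).
Reversing it on fhw: f−7=y, h−7=a, w−7=p.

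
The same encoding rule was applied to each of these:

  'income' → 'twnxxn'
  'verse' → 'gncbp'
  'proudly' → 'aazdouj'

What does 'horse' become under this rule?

Shifts by position in income: pos 0: i→t (+11), pos 1: n→w (+9), pos 2: c→n (+11), pos 3: o→x (+9) — repeating every 2. It's a Vigenère-style cipher with numeric key [11,9]: position i shifts by key[i mod 2].
Applying it to horse: h+11=s, o+9=x, r+11=c, s+9=b, e+11=p.

sxcbp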